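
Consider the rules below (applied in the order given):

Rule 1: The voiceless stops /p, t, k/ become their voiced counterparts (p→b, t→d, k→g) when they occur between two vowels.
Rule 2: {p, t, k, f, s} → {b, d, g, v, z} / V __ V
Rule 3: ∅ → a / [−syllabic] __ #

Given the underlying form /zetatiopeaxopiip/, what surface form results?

Rule 1 (intervocalic voicing): /t/ is a voiceless stop between vowels /e/ and /a/, so it voices to [d]. /t/ is a voiceless stop between vowels /a/ and /i/, so it voices to [d]. /p/ is a voiceless stop between vowels /o/ and /e/, so it voices to [b]. /p/ is a voiceless stop between vowels /o/ and /i/, so it voices to [b]. /zetatiopeaxopiip/ → zedadiobeaxobiip.
Rule 2 (intervocalic voicing): no segment meets the environment; /zedadiobeaxobiip/ is unchanged.
Rule 3 (final a-epenthesis): the form ends in the consonant /p/, so [a] is inserted word-finally. /zedadiobeaxobiip/ → zedadiobeaxobiipa.

zedadiobeaxobiipa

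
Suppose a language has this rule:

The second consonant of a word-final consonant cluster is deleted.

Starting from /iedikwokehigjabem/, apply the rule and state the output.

iedikwokehigjabem

No segment of /iedikwokehigjabem/ meets the structural description of the rule, so the form surfaces unchanged.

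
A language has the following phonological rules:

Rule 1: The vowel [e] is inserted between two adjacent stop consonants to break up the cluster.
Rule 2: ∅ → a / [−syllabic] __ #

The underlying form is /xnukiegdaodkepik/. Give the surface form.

Rule 1 (stop-cluster e-epenthesis): /g/ and /d/ form a stop–stop cluster, so [e] is inserted between them. /d/ and /k/ form a stop–stop cluster, so [e] is inserted between them. /xnukiegdaodkepik/ → xnukiegedaodekepik.
Rule 2 (final a-epenthesis): the form ends in the consonant /k/, so [a] is inserted word-finally. /xnukiegedaodekepik/ → xnukiegedaodekepika.

xnukiegedaodekepika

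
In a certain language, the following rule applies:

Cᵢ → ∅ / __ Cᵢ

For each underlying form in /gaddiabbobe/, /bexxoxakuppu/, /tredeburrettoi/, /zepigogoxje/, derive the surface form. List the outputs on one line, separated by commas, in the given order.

/gaddiabbobe/: /dd/ is a geminate; the first /d/ deletes. /bb/ is a geminate; the first /b/ deletes. → [gadiabobe].
/bexxoxakuppu/: /xx/ is a geminate; the first /x/ deletes. /pp/ is a geminate; the first /p/ deletes. → [bexoxakupu].
/tredeburrettoi/: /rr/ is a geminate; the first /r/ deletes. /tt/ is a geminate; the first /t/ deletes. → [tredeburetoi].
/zepigogoxje/: the rule's environment is not met; surfaces unchanged as [zepigogoxje].

gadiabobe, bexoxakupu, tredeburetoi, zepigogoxje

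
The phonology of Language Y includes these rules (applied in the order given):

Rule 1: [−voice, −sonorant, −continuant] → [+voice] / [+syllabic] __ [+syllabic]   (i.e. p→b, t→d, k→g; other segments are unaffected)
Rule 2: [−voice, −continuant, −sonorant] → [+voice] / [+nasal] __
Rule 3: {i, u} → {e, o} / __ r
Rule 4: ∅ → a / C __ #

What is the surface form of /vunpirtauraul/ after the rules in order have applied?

Rule 1 (intervocalic voicing): no segment meets the environment; /vunpirtauraul/ is unchanged.
Rule 2 (post-nasal voicing): /p/ is a voiceless stop immediately after the nasal /n/, so it voices to [b]. /vunpirtauraul/ → vunbirtauraul.
Rule 3 (pre-rhotic lowering): /i/ is a high vowel immediately before /r/, so it lowers to [e]. /u/ is a high vowel immediately before /r/, so it lowers to [o]. /vunbirtauraul/ → vunbertaoraul.
Rule 4 (final a-epenthesis): the form ends in the consonant /l/, so [a] is inserted word-finally. /vunbertaoraul/ → vunbertaoraula.

vunbertaoraula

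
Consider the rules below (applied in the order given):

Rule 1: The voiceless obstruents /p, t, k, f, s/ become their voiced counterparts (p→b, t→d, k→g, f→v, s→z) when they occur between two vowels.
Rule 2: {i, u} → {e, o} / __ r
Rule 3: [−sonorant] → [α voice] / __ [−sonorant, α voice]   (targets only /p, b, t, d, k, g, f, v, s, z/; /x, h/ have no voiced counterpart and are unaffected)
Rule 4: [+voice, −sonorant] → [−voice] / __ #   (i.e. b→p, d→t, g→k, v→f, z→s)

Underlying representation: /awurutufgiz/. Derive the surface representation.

Rule 1 (intervocalic voicing): /t/ is a voiceless obstruent between vowels /u/ and /u/, so it voices to [d]. /awurutufgiz/ → awurudufgiz.
Rule 2 (pre-rhotic lowering): /u/ is a high vowel immediately before /r/, so it lowers to [o]. /awurudufgiz/ → aworudufgiz.
Rule 3 (regressive voicing assimilation): /f/ precedes the voiced obstruent /g/, so it voices to [v] by assimilation. /aworudufgiz/ → aworuduvgiz.
Rule 4 (final devoicing): /z/ is a voiced obstruent in word-final position, so it devoices to [s]. /aworuduvgiz/ → aworuduvgis.

aworuduvgis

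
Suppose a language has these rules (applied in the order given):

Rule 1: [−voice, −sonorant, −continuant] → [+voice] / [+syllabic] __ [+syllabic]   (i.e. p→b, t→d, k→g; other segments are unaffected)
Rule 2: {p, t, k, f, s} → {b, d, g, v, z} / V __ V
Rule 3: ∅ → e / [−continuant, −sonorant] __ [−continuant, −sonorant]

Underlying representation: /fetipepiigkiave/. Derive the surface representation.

Rule 1 (intervocalic voicing): /t/ is a voiceless stop between vowels /e/ and /i/, so it voices to [d]. /p/ is a voiceless stop between vowels /i/ and /e/, so it voices to [b]. /p/ is a voiceless stop between vowels /e/ and /i/, so it voices to [b]. /fetipepiigkiave/ → fedibebiigkiave.
Rule 2 (intervocalic voicing): no segment meets the environment; /fedibebiigkiave/ is unchanged.
Rule 3 (stop-cluster e-epenthesis): /g/ and /k/ form a stop–stop cluster, so [e] is inserted between them. /fedibebiigkiave/ → fedibebiigekiave.

fedibebiigekiave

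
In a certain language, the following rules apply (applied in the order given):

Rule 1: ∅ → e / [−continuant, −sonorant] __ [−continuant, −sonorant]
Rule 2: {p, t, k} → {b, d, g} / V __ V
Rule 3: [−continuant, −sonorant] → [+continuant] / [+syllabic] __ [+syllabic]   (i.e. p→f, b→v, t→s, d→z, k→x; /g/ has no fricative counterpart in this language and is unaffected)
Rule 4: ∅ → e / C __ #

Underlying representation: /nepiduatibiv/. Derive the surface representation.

nevizuazivive

Rule 1 (stop-cluster e-epenthesis): no segment meets the environment; /nepiduatibiv/ is unchanged.
Rule 2 (intervocalic voicing): /p/ is a voiceless stop between vowels /e/ and /i/, so it voices to [b]. /t/ is a voiceless stop between vowels /a/ and /i/, so it voices to [d]. /nepiduatibiv/ → nebiduadibiv.
Rule 3 (intervocalic spirantization): /b/ is a stop between vowels /e/ and /i/, so it spirantizes to the fricative [v]. /d/ is a stop between vowels /i/ and /u/, so it spirantizes to the fricative [z]. /d/ is a stop between vowels /a/ and /i/, so it spirantizes to the fricative [z]. /b/ is a stop between vowels /i/ and /i/, so it spirantizes to the fricative [v]. /nebiduadibiv/ → nevizuaziviv.
Rule 4 (final e-epenthesis): the form ends in the consonant /v/, so [e] is inserted word-finally. /nevizuaziviv/ → nevizuazivive.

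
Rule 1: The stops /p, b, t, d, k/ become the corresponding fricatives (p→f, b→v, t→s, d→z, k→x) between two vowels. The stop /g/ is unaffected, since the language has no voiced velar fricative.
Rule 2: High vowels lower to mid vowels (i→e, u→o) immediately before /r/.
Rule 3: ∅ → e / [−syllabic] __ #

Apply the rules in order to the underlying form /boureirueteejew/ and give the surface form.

booreerueseejewe

Rule 1 (intervocalic spirantization): /t/ is a stop between vowels /e/ and /e/, so it spirantizes to the fricative [s]. /boureirueteejew/ → boureirueseejew.
Rule 2 (pre-rhotic lowering): /u/ is a high vowel immediately before /r/, so it lowers to [o]. /i/ is a high vowel immediately before /r/, so it lowers to [e]. /boureirueseejew/ → booreerueseejew.
Rule 3 (final e-epenthesis): the form ends in the consonant /w/, so [e] is inserted word-finally. /booreerueseejew/ → booreerueseejewe.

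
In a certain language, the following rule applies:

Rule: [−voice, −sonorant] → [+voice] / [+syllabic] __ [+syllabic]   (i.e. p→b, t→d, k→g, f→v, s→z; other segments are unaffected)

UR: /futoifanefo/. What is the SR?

fudoivanevo

Scanning /futoifanefo/: /f/ at position 1 is not in the conditioning environment; /t/ is a voiceless obstruent between vowels /u/ and /o/, so it voices to [d]; /f/ is a voiceless obstruent between vowels /i/ and /a/, so it voices to [v]; /f/ is a voiceless obstruent between vowels /e/ and /o/, so it voices to [v].
Result: [fudoivanevo].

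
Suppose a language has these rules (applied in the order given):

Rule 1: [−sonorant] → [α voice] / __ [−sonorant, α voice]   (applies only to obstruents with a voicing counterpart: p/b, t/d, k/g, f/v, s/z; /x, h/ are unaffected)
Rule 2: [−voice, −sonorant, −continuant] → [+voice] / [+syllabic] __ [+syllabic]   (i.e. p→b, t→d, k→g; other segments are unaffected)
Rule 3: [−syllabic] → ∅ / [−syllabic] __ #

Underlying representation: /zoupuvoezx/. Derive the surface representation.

Rule 1 (regressive voicing assimilation): /z/ precedes the voiceless obstruent /x/, so it devoices to [s] by assimilation. /zoupuvoezx/ → zoupuvoesx.
Rule 2 (intervocalic voicing): /p/ is a voiceless stop between vowels /u/ and /u/, so it voices to [b]. /zoupuvoesx/ → zoubuvoesx.
Rule 3 (final cluster simplification): /x/ is the second consonant of a word-final cluster /sx/, so it deletes. /zoubuvoesx/ → zoubuvoes.

zoubuvoes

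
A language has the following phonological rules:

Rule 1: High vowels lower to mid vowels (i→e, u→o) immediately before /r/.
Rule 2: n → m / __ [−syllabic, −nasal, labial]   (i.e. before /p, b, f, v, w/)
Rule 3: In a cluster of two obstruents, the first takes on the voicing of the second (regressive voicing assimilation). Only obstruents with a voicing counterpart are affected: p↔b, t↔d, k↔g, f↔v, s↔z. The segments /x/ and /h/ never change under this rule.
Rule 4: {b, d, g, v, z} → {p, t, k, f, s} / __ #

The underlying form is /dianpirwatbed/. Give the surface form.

diamperwadbet

Rule 1 (pre-rhotic lowering): /i/ is a high vowel immediately before /r/, so it lowers to [e]. /dianpirwatbed/ → dianperwatbed.
Rule 2 (nasal place assimilation): /n/ precedes the labial consonant /p/, so it assimilates in place to [m]. /dianperwatbed/ → diamperwatbed.
Rule 3 (regressive voicing assimilation): /t/ precedes the voiced obstruent /b/, so it voices to [d] by assimilation. /diamperwatbed/ → diamperwadbed.
Rule 4 (final devoicing): /d/ is a voiced obstruent in word-final position, so it devoices to [t]. /diamperwadbed/ → diamperwadbet.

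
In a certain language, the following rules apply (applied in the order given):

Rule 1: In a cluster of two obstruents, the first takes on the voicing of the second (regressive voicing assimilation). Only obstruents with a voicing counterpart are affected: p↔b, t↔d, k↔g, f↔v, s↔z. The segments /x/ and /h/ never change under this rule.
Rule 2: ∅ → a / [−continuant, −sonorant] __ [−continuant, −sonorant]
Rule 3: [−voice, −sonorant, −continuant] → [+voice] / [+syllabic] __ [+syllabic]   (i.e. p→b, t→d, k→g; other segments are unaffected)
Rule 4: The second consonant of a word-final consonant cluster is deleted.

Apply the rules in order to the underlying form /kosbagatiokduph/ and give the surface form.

Rule 1 (regressive voicing assimilation): /s/ precedes the voiced obstruent /b/, so it voices to [z] by assimilation. /k/ precedes the voiced obstruent /d/, so it voices to [g] by assimilation. /kosbagatiokduph/ → kozbagatiogduph.
Rule 2 (stop-cluster a-epenthesis): /g/ and /d/ form a stop–stop cluster, so [a] is inserted between them. /kozbagatiogduph/ → kozbagatiogaduph.
Rule 3 (intervocalic voicing): /t/ is a voiceless stop between vowels /a/ and /i/, so it voices to [d]. /kozbagatiogaduph/ → kozbagadiogaduph.
Rule 4 (final cluster simplification): /h/ is the second consonant of a word-final cluster /ph/, so it deletes. /kozbagadiogaduph/ → kozbagadiogadup.

kozbagadiogadup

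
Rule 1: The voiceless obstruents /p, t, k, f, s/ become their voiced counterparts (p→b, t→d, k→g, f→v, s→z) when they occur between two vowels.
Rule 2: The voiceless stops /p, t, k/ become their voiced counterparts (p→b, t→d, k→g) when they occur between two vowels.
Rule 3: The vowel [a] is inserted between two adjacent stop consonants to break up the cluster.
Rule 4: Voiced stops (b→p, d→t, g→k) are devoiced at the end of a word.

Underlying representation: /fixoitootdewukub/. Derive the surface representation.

fixoidootadewugup

Rule 1 (intervocalic voicing): /t/ is a voiceless obstruent between vowels /i/ and /o/, so it voices to [d]. /k/ is a voiceless obstruent between vowels /u/ and /u/, so it voices to [g]. /fixoitootdewukub/ → fixoidootdewugub.
Rule 2 (intervocalic voicing): no segment meets the environment; /fixoidootdewugub/ is unchanged.
Rule 3 (stop-cluster a-epenthesis): /t/ and /d/ form a stop–stop cluster, so [a] is inserted between them. /fixoidootdewugub/ → fixoidootadewugub.
Rule 4 (final devoicing): /b/ is a voiced stop in word-final position, so it devoices to [p]. /fixoidootadewugub/ → fixoidootadewugup.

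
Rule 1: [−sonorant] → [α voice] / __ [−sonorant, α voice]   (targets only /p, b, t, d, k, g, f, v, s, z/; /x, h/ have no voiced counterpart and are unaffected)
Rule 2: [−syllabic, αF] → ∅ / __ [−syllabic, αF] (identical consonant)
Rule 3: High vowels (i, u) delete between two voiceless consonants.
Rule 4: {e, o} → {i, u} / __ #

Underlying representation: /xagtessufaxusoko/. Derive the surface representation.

xaktesfaxsoku

Rule 1 (regressive voicing assimilation): /g/ precedes the voiceless obstruent /t/, so it devoices to [k] by assimilation. /xagtessufaxusoko/ → xaktessufaxusoko.
Rule 2 (degemination): /ss/ is a geminate; the first /s/ deletes. /xaktessufaxusoko/ → xaktesufaxusoko.
Rule 3 (high vowel syncope): /u/ is a high vowel flanked by voiceless consonants /s/ and /f/, so it deletes. /u/ is a high vowel flanked by voiceless consonants /x/ and /s/, so it deletes. /xaktesufaxusoko/ → xaktesfaxsoko.
Rule 4 (final vowel raising): /o/ is a mid vowel in word-final position, so it raises to [u]. /xaktesfaxsoko/ → xaktesfaxsoku.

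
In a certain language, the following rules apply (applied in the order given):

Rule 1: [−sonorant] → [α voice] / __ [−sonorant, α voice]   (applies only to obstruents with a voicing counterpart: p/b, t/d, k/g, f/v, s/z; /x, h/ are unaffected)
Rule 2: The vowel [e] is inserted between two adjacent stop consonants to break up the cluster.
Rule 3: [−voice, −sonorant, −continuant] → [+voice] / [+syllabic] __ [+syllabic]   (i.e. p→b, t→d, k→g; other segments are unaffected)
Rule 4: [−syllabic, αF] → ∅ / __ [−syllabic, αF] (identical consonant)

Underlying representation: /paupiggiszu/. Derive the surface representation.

Rule 1 (regressive voicing assimilation): /s/ precedes the voiced obstruent /z/, so it voices to [z] by assimilation. /paupiggiszu/ → paupiggizzu.
Rule 2 (stop-cluster e-epenthesis): /g/ and /g/ form a stop–stop cluster, so [e] is inserted between them. /paupiggizzu/ → paupigegizzu.
Rule 3 (intervocalic voicing): /p/ is a voiceless stop between vowels /u/ and /i/, so it voices to [b]. /paupigegizzu/ → paubigegizzu.
Rule 4 (degemination): /zz/ is a geminate; the first /z/ deletes. /paubigegizzu/ → paubigegizu.

paubigegizu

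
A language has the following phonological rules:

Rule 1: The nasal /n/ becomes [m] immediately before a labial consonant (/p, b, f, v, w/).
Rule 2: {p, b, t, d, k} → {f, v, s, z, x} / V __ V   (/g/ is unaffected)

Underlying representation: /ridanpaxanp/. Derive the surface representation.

rizampaxamp

Rule 1 (nasal place assimilation): /n/ precedes the labial consonant /p/, so it assimilates in place to [m]. /n/ precedes the labial consonant /p/, so it assimilates in place to [m]. /ridanpaxanp/ → ridampaxamp.
Rule 2 (intervocalic spirantization): /d/ is a stop between vowels /i/ and /a/, so it spirantizes to the fricative [z]. /ridampaxamp/ → rizampaxamp.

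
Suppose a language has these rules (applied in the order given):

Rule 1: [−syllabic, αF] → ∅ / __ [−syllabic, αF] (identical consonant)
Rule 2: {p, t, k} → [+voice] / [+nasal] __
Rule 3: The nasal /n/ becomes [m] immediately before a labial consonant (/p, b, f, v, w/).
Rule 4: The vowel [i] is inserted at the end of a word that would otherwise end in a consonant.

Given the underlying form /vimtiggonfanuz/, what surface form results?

vimdigomfanuzi

Rule 1 (degemination): /gg/ is a geminate; the first /g/ deletes. /vimtiggonfanuz/ → vimtigonfanuz.
Rule 2 (post-nasal voicing): /t/ is a voiceless stop immediately after the nasal /m/, so it voices to [d]. /vimtigonfanuz/ → vimdigonfanuz.
Rule 3 (nasal place assimilation): /n/ precedes the labial consonant /f/, so it assimilates in place to [m]. /vimdigonfanuz/ → vimdigomfanuz.
Rule 4 (final i-epenthesis): the form ends in the consonant /z/, so [i] is inserted word-finally. /vimdigomfanuz/ → vimdigomfanuzi.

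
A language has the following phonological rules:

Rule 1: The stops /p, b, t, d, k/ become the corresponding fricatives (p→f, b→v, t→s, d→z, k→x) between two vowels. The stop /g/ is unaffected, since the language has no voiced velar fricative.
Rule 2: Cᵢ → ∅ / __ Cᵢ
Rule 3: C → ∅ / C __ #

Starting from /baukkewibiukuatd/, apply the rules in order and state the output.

baukewiviuxuat

Rule 1 (intervocalic spirantization): /b/ is a stop between vowels /i/ and /i/, so it spirantizes to the fricative [v]. /k/ is a stop between vowels /u/ and /u/, so it spirantizes to the fricative [x]. /baukkewibiukuatd/ → baukkewiviuxuatd.
Rule 2 (degemination): /kk/ is a geminate; the first /k/ deletes. /baukkewiviuxuatd/ → baukewiviuxuatd.
Rule 3 (final cluster simplification): /d/ is the second consonant of a word-final cluster /td/, so it deletes. /baukewiviuxuatd/ → baukewiviuxuat.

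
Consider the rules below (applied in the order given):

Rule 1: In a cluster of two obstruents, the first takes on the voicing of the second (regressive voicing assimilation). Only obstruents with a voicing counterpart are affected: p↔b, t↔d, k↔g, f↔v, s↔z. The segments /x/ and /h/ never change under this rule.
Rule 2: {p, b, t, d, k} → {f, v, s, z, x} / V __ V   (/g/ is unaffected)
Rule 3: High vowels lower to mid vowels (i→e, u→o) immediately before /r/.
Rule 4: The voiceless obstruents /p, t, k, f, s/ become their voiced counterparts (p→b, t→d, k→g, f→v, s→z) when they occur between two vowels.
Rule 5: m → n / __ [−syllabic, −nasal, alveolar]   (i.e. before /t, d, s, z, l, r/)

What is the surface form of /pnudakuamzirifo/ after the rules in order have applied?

pnuzaxuanzerivo

Rule 1 (regressive voicing assimilation): no segment meets the environment; /pnudakuamzirifo/ is unchanged.
Rule 2 (intervocalic spirantization): /d/ is a stop between vowels /u/ and /a/, so it spirantizes to the fricative [z]. /k/ is a stop between vowels /a/ and /u/, so it spirantizes to the fricative [x]. /pnudakuamzirifo/ → pnuzaxuamzirifo.
Rule 3 (pre-rhotic lowering): /i/ is a high vowel immediately before /r/, so it lowers to [e]. /pnuzaxuamzirifo/ → pnuzaxuamzerifo.
Rule 4 (intervocalic voicing): /f/ is a voiceless obstruent between vowels /i/ and /o/, so it voices to [v]. /pnuzaxuamzerifo/ → pnuzaxuamzerivo.
Rule 5 (nasal place assimilation): /m/ precedes the alveolar consonant /z/, so it assimilates in place to [n]. /pnuzaxuamzerivo/ → pnuzaxuanzerivo.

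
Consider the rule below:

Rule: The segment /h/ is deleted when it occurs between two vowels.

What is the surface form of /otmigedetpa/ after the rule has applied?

No segment of /otmigedetpa/ meets the structural description of the rule, so the form surfaces unchanged.

otmigedetpa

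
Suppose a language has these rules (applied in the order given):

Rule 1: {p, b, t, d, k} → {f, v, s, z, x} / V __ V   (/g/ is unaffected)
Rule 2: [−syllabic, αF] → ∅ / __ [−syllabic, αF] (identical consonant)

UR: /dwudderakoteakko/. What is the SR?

Rule 1 (intervocalic spirantization): /k/ is a stop between vowels /a/ and /o/, so it spirantizes to the fricative [x]. /t/ is a stop between vowels /o/ and /e/, so it spirantizes to the fricative [s]. /dwudderakoteakko/ → dwudderaxoseakko.
Rule 2 (degemination): /dd/ is a geminate; the first /d/ deletes. /kk/ is a geminate; the first /k/ deletes. /dwudderaxoseakko/ → dwuderaxoseako.

dwuderaxoseako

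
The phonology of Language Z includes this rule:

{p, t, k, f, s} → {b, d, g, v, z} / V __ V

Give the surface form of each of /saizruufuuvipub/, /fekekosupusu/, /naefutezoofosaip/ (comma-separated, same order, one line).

saizruuvuuvibub, fegegozubuzu, naevudezoovozaip

/saizruufuuvipub/: /f/ is a voiceless obstruent between vowels /u/ and /u/, so it voices to [v]. /p/ is a voiceless obstruent between vowels /i/ and /u/, so it voices to [b]. → [saizruuvuuvibub].
/fekekosupusu/: /k/ is a voiceless obstruent between vowels /e/ and /e/, so it voices to [g]. /k/ is a voiceless obstruent between vowels /e/ and /o/, so it voices to [g]. /s/ is a voiceless obstruent between vowels /o/ and /u/, so it voices to [z]. /p/ is a voiceless obstruent between vowels /u/ and /u/, so it voices to [b]. /s/ is a voiceless obstruent between vowels /u/ and /u/, so it voices to [z]. → [fegegozubuzu].
/naefutezoofosaip/: /f/ is a voiceless obstruent between vowels /e/ and /u/, so it voices to [v]. /t/ is a voiceless obstruent between vowels /u/ and /e/, so it voices to [d]. /f/ is a voiceless obstruent between vowels /o/ and /o/, so it voices to [v]. /s/ is a voiceless obstruent between vowels /o/ and /a/, so it voices to [z]. → [naevudezoovozaip].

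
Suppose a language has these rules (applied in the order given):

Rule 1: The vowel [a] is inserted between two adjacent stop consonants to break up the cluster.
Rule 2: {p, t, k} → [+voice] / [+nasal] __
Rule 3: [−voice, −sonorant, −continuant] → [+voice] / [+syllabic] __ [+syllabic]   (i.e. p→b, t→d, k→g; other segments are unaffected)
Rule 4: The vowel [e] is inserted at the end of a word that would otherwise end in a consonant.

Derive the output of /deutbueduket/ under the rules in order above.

Rule 1 (stop-cluster a-epenthesis): /t/ and /b/ form a stop–stop cluster, so [a] is inserted between them. /deutbueduket/ → deutabueduket.
Rule 2 (post-nasal voicing): no segment meets the environment; /deutabueduket/ is unchanged.
Rule 3 (intervocalic voicing): /t/ is a voiceless stop between vowels /u/ and /a/, so it voices to [d]. /k/ is a voiceless stop between vowels /u/ and /e/, so it voices to [g]. /deutabueduket/ → deudabueduget.
Rule 4 (final e-epenthesis): the form ends in the consonant /t/, so [e] is inserted word-finally. /deudabueduget/ → deudabuedugete.

deudabuedugete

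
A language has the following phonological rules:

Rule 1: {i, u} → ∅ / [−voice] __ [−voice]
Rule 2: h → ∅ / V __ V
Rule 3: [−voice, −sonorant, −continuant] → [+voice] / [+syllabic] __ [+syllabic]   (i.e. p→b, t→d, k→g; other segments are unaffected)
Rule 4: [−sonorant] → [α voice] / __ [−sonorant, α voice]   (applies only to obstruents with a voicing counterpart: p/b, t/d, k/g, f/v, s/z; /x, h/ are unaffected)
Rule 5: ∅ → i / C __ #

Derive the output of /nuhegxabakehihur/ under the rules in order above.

nuekxabagehhuri

Rule 1 (high vowel syncope): /i/ is a high vowel flanked by voiceless consonants /h/ and /h/, so it deletes. /nuhegxabakehihur/ → nuhegxabakehhur.
Rule 2 (intervocalic h-deletion): /h/ occurs between vowels /u/ and /e/, so it deletes. /nuhegxabakehhur/ → nuegxabakehhur.
Rule 3 (intervocalic voicing): /k/ is a voiceless stop between vowels /a/ and /e/, so it voices to [g]. /nuegxabakehhur/ → nuegxabagehhur.
Rule 4 (regressive voicing assimilation): /g/ precedes the voiceless obstruent /x/, so it devoices to [k] by assimilation. /nuegxabagehhur/ → nuekxabagehhur.
Rule 5 (final i-epenthesis): the form ends in the consonant /r/, so [i] is inserted word-finally. /nuekxabagehhur/ → nuekxabagehhuri.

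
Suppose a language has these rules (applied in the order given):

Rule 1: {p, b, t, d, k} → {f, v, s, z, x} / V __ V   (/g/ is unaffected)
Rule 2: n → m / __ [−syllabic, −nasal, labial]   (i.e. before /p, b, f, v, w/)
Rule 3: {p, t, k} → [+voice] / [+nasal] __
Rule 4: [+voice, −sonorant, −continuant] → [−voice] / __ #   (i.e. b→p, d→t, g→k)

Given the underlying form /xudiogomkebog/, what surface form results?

xuziogomgevok

Rule 1 (intervocalic spirantization): /d/ is a stop between vowels /u/ and /i/, so it spirantizes to the fricative [z]. /b/ is a stop between vowels /e/ and /o/, so it spirantizes to the fricative [v]. /xudiogomkebog/ → xuziogomkevog.
Rule 2 (nasal place assimilation): no segment meets the environment; /xuziogomkevog/ is unchanged.
Rule 3 (post-nasal voicing): /k/ is a voiceless stop immediately after the nasal /m/, so it voices to [g]. /xuziogomkevog/ → xuziogomgevog.
Rule 4 (final devoicing): /g/ is a voiced stop in word-final position, so it devoices to [k]. /xuziogomgevog/ → xuziogomgevok.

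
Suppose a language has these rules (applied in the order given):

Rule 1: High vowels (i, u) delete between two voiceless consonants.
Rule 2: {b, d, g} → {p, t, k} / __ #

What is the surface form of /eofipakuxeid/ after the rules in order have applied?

eofpakxeit

Rule 1 (high vowel syncope): /i/ is a high vowel flanked by voiceless consonants /f/ and /p/, so it deletes. /u/ is a high vowel flanked by voiceless consonants /k/ and /x/, so it deletes. /eofipakuxeid/ → eofpakxeid.
Rule 2 (final devoicing): /d/ is a voiced stop in word-final position, so it devoices to [t]. /eofpakxeid/ → eofpakxeit.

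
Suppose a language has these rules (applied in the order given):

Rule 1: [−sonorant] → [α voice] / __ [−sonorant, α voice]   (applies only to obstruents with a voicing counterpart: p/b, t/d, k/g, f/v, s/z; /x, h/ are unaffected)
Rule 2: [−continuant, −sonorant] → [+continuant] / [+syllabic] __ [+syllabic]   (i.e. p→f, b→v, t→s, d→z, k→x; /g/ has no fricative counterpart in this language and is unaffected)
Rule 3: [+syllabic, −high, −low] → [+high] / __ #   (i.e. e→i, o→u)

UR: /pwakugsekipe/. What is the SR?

Rule 1 (regressive voicing assimilation): /g/ precedes the voiceless obstruent /s/, so it devoices to [k] by assimilation. /pwakugsekipe/ → pwakuksekipe.
Rule 2 (intervocalic spirantization): /k/ is a stop between vowels /a/ and /u/, so it spirantizes to the fricative [x]. /k/ is a stop between vowels /e/ and /i/, so it spirantizes to the fricative [x]. /p/ is a stop between vowels /i/ and /e/, so it spirantizes to the fricative [f]. /pwakuksekipe/ → pwaxuksexife.
Rule 3 (final vowel raising): /e/ is a mid vowel in word-final position, so it raises to [i]. /pwaxuksexife/ → pwaxuksexifi.

pwaxuksexifi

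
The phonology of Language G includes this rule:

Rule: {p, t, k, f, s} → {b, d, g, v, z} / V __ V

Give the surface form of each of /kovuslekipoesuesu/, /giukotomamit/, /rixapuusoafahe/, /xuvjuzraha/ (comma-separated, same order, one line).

kovuslegiboezuezu, giugodomamit, rixabuuzoavahe, xuvjuzraha

/kovuslekipoesuesu/: /k/ is a voiceless obstruent between vowels /e/ and /i/, so it voices to [g]. /p/ is a voiceless obstruent between vowels /i/ and /o/, so it voices to [b]. /s/ is a voiceless obstruent between vowels /e/ and /u/, so it voices to [z]. /s/ is a voiceless obstruent between vowels /e/ and /u/, so it voices to [z]. → [kovuslegiboezuezu].
/giukotomamit/: /k/ is a voiceless obstruent between vowels /u/ and /o/, so it voices to [g]. /t/ is a voiceless obstruent between vowels /o/ and /o/, so it voices to [d]. → [giugodomamit].
/rixapuusoafahe/: /p/ is a voiceless obstruent between vowels /a/ and /u/, so it voices to [b]. /s/ is a voiceless obstruent between vowels /u/ and /o/, so it voices to [z]. /f/ is a voiceless obstruent between vowels /a/ and /a/, so it voices to [v]. → [rixabuuzoavahe].
/xuvjuzraha/: the rule's environment is not met; surfaces unchanged as [xuvjuzraha].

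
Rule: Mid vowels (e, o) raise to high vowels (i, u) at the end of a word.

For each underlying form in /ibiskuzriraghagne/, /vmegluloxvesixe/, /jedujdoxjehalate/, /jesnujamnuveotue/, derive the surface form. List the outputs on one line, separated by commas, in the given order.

ibiskuzriraghagni, vmegluloxvesixi, jedujdoxjehalati, jesnujamnuveotui

/ibiskuzriraghagne/: /e/ is a mid vowel in word-final position, so it raises to [i]. → [ibiskuzriraghagni].
/vmegluloxvesixe/: /e/ is a mid vowel in word-final position, so it raises to [i]. → [vmegluloxvesixi].
/jedujdoxjehalate/: /e/ is a mid vowel in word-final position, so it raises to [i]. → [jedujdoxjehalati].
/jesnujamnuveotue/: /e/ is a mid vowel in word-final position, so it raises to [i]. → [jesnujamnuveotui].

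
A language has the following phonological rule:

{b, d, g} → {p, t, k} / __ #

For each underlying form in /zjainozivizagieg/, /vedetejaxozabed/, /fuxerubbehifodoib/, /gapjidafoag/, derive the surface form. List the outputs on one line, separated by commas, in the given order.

/zjainozivizagieg/: /g/ is a voiced stop in word-final position, so it devoices to [k]. → [zjainozivizagiek].
/vedetejaxozabed/: /d/ is a voiced stop in word-final position, so it devoices to [t]. → [vedetejaxozabet].
/fuxerubbehifodoib/: /b/ is a voiced stop in word-final position, so it devoices to [p]. → [fuxerubbehifodoip].
/gapjidafoag/: /g/ is a voiced stop in word-final position, so it devoices to [k]. → [gapjidafoak].

zjainozivizagiek, vedetejaxozabet, fuxerubbehifodoip, gapjidafoak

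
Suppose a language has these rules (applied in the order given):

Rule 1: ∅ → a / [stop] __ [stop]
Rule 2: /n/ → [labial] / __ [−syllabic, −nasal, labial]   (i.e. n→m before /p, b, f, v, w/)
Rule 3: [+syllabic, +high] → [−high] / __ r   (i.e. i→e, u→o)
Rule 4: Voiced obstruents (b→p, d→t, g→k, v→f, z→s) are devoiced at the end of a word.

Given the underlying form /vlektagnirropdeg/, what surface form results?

vlekatagnerropadek

Rule 1 (stop-cluster a-epenthesis): /k/ and /t/ form a stop–stop cluster, so [a] is inserted between them. /p/ and /d/ form a stop–stop cluster, so [a] is inserted between them. /vlektagnirropdeg/ → vlekatagnirropadeg.
Rule 2 (nasal place assimilation): no segment meets the environment; /vlekatagnirropadeg/ is unchanged.
Rule 3 (pre-rhotic lowering): /i/ is a high vowel immediately before /r/, so it lowers to [e]. /vlekatagnirropadeg/ → vlekatagnerropadeg.
Rule 4 (final devoicing): /g/ is a voiced obstruent in word-final position, so it devoices to [k]. /vlekatagnerropadeg/ → vlekatagnerropadek.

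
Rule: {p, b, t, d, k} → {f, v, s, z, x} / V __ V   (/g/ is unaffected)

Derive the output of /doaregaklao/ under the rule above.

No segment of /doaregaklao/ meets the structural description of the rule, so the form surfaces unchanged.

doaregaklao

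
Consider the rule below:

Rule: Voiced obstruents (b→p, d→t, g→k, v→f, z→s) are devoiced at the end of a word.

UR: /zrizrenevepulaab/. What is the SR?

/b/ is a voiced obstruent in word-final position, so it devoices to [p].
The other instances of /z/, /v/ do not occur in the required environment and remain unchanged.
Surface form: [zrizrenevepulaap].

zrizrenevepulaap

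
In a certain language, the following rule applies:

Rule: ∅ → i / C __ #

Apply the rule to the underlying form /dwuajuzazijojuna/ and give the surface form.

No segment of /dwuajuzazijojuna/ meets the structural description of the rule, so the form surfaces unchanged.

dwuajuzazijojuna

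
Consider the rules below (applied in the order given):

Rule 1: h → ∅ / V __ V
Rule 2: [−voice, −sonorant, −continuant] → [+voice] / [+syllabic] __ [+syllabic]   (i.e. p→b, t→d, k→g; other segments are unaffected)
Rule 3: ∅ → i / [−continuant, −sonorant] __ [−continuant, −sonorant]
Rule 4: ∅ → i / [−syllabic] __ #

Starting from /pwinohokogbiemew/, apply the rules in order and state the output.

Rule 1 (intervocalic h-deletion): /h/ occurs between vowels /o/ and /o/, so it deletes. /pwinohokogbiemew/ → pwinookogbiemew.
Rule 2 (intervocalic voicing): /k/ is a voiceless stop between vowels /o/ and /o/, so it voices to [g]. /pwinookogbiemew/ → pwinoogogbiemew.
Rule 3 (stop-cluster i-epenthesis): /g/ and /b/ form a stop–stop cluster, so [i] is inserted between them. /pwinoogogbiemew/ → pwinoogogibiemew.
Rule 4 (final i-epenthesis): the form ends in the consonant /w/, so [i] is inserted word-finally. /pwinoogogibiemew/ → pwinoogogibiemewi.

pwinoogogibiemewi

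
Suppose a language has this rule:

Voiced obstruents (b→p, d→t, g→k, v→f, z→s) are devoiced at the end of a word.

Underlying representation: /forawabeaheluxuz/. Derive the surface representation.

/z/ is a voiced obstruent in word-final position, so it devoices to [s].
The other instance of /b/ does not occur in the required environment and remains unchanged.
Surface form: [forawabeaheluxus].

forawabeaheluxus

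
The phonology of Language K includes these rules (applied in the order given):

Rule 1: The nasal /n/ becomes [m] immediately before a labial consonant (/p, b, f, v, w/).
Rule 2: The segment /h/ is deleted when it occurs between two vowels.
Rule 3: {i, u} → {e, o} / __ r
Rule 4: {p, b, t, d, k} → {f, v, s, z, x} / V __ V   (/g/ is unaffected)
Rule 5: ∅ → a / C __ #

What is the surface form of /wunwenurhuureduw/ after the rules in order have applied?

Rule 1 (nasal place assimilation): /n/ precedes the labial consonant /w/, so it assimilates in place to [m]. /wunwenurhuureduw/ → wumwenurhuureduw.
Rule 2 (intervocalic h-deletion): no segment meets the environment; /wumwenurhuureduw/ is unchanged.
Rule 3 (pre-rhotic lowering): /u/ is a high vowel immediately before /r/, so it lowers to [o]. /u/ is a high vowel immediately before /r/, so it lowers to [o]. /wumwenurhuureduw/ → wumwenorhuoreduw.
Rule 4 (intervocalic spirantization): /d/ is a stop between vowels /e/ and /u/, so it spirantizes to the fricative [z]. /wumwenorhuoreduw/ → wumwenorhuorezuw.
Rule 5 (final a-epenthesis): the form ends in the consonant /w/, so [a] is inserted word-finally. /wumwenorhuorezuw/ → wumwenorhuorezuwa.

wumwenorhuorezuwa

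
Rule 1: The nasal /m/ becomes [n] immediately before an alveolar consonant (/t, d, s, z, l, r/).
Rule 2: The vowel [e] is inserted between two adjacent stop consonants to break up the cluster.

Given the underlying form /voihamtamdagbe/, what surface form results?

Rule 1 (nasal place assimilation): /m/ precedes the alveolar consonant /t/, so it assimilates in place to [n]. /m/ precedes the alveolar consonant /d/, so it assimilates in place to [n]. /voihamtamdagbe/ → voihantandagbe.
Rule 2 (stop-cluster e-epenthesis): /g/ and /b/ form a stop–stop cluster, so [e] is inserted between them. /voihantandagbe/ → voihantandagebe.

voihantandagebe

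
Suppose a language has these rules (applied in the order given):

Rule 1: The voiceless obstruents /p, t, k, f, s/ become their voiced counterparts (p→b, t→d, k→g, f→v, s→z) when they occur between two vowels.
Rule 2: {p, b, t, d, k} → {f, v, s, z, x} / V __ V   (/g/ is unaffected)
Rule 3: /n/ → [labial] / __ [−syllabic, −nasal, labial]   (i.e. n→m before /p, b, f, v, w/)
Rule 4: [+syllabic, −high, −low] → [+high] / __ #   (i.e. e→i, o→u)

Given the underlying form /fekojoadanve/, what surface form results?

Rule 1 (intervocalic voicing): /k/ is a voiceless obstruent between vowels /e/ and /o/, so it voices to [g]. /fekojoadanve/ → fegojoadanve.
Rule 2 (intervocalic spirantization): /d/ is a stop between vowels /a/ and /a/, so it spirantizes to the fricative [z]. /fegojoadanve/ → fegojoazanve.
Rule 3 (nasal place assimilation): /n/ precedes the labial consonant /v/, so it assimilates in place to [m]. /fegojoazanve/ → fegojoazamve.
Rule 4 (final vowel raising): /e/ is a mid vowel in word-final position, so it raises to [i]. /fegojoazamve/ → fegojoazamvi.

fegojoazamvi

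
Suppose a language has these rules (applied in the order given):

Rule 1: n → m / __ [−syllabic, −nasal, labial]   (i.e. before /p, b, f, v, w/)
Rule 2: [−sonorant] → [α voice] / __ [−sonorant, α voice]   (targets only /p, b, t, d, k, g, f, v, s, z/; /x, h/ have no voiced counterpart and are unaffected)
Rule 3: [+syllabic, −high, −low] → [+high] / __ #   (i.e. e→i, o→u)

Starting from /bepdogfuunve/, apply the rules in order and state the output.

Rule 1 (nasal place assimilation): /n/ precedes the labial consonant /v/, so it assimilates in place to [m]. /bepdogfuunve/ → bepdogfuumve.
Rule 2 (regressive voicing assimilation): /p/ precedes the voiced obstruent /d/, so it voices to [b] by assimilation. /g/ precedes the voiceless obstruent /f/, so it devoices to [k] by assimilation. /bepdogfuumve/ → bebdokfuumve.
Rule 3 (final vowel raising): /e/ is a mid vowel in word-final position, so it raises to [i]. /bebdokfuumve/ → bebdokfuumvi.

bebdokfuumvi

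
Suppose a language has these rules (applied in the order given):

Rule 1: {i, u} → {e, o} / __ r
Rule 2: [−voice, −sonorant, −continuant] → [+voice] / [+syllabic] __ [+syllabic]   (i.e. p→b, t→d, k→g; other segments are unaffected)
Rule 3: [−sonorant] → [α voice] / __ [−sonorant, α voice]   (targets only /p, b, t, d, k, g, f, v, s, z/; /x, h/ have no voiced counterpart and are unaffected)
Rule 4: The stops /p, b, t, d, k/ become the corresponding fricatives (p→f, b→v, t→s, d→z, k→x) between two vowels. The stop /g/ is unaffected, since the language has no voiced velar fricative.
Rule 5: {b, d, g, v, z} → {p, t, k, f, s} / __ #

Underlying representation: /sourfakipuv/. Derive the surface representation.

Rule 1 (pre-rhotic lowering): /u/ is a high vowel immediately before /r/, so it lowers to [o]. /sourfakipuv/ → soorfakipuv.
Rule 2 (intervocalic voicing): /k/ is a voiceless stop between vowels /a/ and /i/, so it voices to [g]. /p/ is a voiceless stop between vowels /i/ and /u/, so it voices to [b]. /soorfakipuv/ → soorfagibuv.
Rule 3 (regressive voicing assimilation): no segment meets the environment; /soorfagibuv/ is unchanged.
Rule 4 (intervocalic spirantization): /b/ is a stop between vowels /i/ and /u/, so it spirantizes to the fricative [v]. /soorfagibuv/ → soorfagivuv.
Rule 5 (final devoicing): /v/ is a voiced obstruent in word-final position, so it devoices to [f]. /soorfagivuv/ → soorfagivuf.

soorfagivuf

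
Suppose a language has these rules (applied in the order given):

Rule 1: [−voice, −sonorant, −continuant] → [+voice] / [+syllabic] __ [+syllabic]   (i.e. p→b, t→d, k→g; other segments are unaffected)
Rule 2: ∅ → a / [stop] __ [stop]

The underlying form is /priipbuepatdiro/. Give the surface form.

priipabuebatadiro

Rule 1 (intervocalic voicing): /p/ is a voiceless stop between vowels /e/ and /a/, so it voices to [b]. /priipbuepatdiro/ → priipbuebatdiro.
Rule 2 (stop-cluster a-epenthesis): /p/ and /b/ form a stop–stop cluster, so [a] is inserted between them. /t/ and /d/ form a stop–stop cluster, so [a] is inserted between them. /priipbuebatdiro/ → priipabuebatadiro.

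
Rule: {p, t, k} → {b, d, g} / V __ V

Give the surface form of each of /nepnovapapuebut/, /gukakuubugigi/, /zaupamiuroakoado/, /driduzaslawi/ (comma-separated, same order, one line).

nepnovababuebut, gugaguubugigi, zaubamiuroagoado, driduzaslawi

/nepnovapapuebut/: /p/ is a voiceless stop between vowels /a/ and /a/, so it voices to [b]. /p/ is a voiceless stop between vowels /a/ and /u/, so it voices to [b]. → [nepnovababuebut].
/gukakuubugigi/: /k/ is a voiceless stop between vowels /u/ and /a/, so it voices to [g]. /k/ is a voiceless stop between vowels /a/ and /u/, so it voices to [g]. → [gugaguubugigi].
/zaupamiuroakoado/: /p/ is a voiceless stop between vowels /u/ and /a/, so it voices to [b]. /k/ is a voiceless stop between vowels /a/ and /o/, so it voices to [g]. → [zaubamiuroagoado].
/driduzaslawi/: the rule's environment is not met; surfaces unchanged as [driduzaslawi].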